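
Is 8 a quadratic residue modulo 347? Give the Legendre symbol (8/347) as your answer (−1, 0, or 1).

-1

Pull out 2^3: since 347 ≡ 3 (mod 8), (2/347) = -1, so (2/347)^3 = -1.
Reached (1/347) = 1. Collecting the sign flips along the way, the symbol is -1.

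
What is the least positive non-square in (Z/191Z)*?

7

(2/191) = +1, so 2 is a residue.
(3/191) = +1, so 3 is a residue.
(4/191) = +1, so 4 is a residue.
(5/191) = +1, so 5 is a residue.
(6/191) = +1, so 6 is a residue.
(7/191) = −1, so 7 is the smallest positive non-residue mod 191.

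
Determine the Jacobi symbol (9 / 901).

Reciprocity: 9 ≡ 1 and 901 ≡ 1 (mod 4), so (9/901) = +(901/9).
Reduce top mod 9: now compute (1/9).
Reached (1/9) = 1. Collecting the sign flips along the way, the symbol is +1.

1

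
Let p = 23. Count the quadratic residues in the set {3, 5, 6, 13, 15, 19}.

(3/23) = +1 → QR.
(5/23) = -1 → non-residue.
(6/23) = +1 → QR.
(13/23) = +1 → QR.
(15/23) = -1 → non-residue.
(19/23) = -1 → non-residue.
Total quadratic residues among the 6: 3.

3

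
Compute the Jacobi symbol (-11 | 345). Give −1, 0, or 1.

First reduce: -11 ≡ 334 (mod 345).
Pull out 2: since 345 ≡ 1 (mod 8), (2/345) = +1.
Reciprocity: 167 ≡ 3 and 345 ≡ 1 (mod 4), so (167/345) = +(345/167).
Reduce top mod 167: now compute (11/167).
Reciprocity: 11 ≡ 3 and 167 ≡ 3 (mod 4), so (11/167) = −(167/11).
Reduce top mod 11: now compute (2/11).
Pull out 2: since 11 ≡ 3 (mod 8), (2/11) = -1.
Reached (1/11) = 1. Collecting the sign flips along the way, the symbol is +1.

1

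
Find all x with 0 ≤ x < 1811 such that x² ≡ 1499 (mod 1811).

458, 1353

Since 1811 ≡ 3 (mod 4), a square root of 1499 is 1499^((1811+1)/4) = 1499^453 mod 1811.
Repeated squaring: 1499^2≡1361, 1499^4≡1479, 1499^8≡1564, 1499^16≡1246, 1499^32≡489, 1499^64≡69, 1499^128≡1139, 1499^256≡645 (mod 1811).
1499^453 = 1499^(256+128+64+4+1) ≡ 458 (mod 1811).
Check: 458² = 209764 ≡ 1499 (mod 1811). The two roots are 458 and 1353.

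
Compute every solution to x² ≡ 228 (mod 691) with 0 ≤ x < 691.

Since 691 ≡ 3 (mod 4), a square root of 228 is 228^((691+1)/4) = 228^173 mod 691.
Repeated squaring: 228^2≡159, 228^4≡405, 228^8≡258, 228^16≡228, 228^32≡159, 228^64≡405, 228^128≡258 (mod 691).
228^173 = 228^(128+32+8+4+1) ≡ 258 (mod 691).
Check: 258² = 66564 ≡ 228 (mod 691). The two roots are 258 and 433.

258, 433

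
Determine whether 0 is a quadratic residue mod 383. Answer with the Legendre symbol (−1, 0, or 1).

Top reduces to 0: gcd > 1, so the symbol is 0.

0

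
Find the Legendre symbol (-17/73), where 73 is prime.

-1

First reduce: -17 ≡ 56 (mod 73).
Pull out 2^3: since 73 ≡ 1 (mod 8), (2/73) = +1, so (2/73)^3 = +1.
Reciprocity: 7 ≡ 3 and 73 ≡ 1 (mod 4), so (7/73) = +(73/7).
Reduce top mod 7: now compute (3/7).
Reciprocity: 3 ≡ 3 and 7 ≡ 3 (mod 4), so (3/7) = −(7/3).
Reduce top mod 3: now compute (1/3).
Reached (1/3) = 1. Collecting the sign flips along the way, the symbol is -1.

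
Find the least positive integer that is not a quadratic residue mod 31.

(2/31) = +1, so 2 is a residue.
(3/31) = −1, so 3 is the smallest positive non-residue mod 31.

3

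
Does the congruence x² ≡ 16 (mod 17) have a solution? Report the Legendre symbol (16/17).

Pull out 2^4: since 17 ≡ 1 (mod 8), (2/17) = +1, so (2/17)^4 = +1.
Reached (1/17) = 1. Collecting the sign flips along the way, the symbol is +1.

1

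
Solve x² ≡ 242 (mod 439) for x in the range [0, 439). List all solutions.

Since 439 ≡ 3 (mod 4), a square root of 242 is 242^((439+1)/4) = 242^110 mod 439.
Repeated squaring: 242^2≡177, 242^4≡160, 242^8≡138, 242^16≡167, 242^32≡232, 242^64≡266 (mod 439).
242^110 = 242^(64+32+8+4+2) ≡ 208 (mod 439).
Check: 208² = 43264 ≡ 242 (mod 439). The two roots are 208 and 231.

208, 231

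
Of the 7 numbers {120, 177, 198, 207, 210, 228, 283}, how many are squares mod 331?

(120/331) = +1 → QR.
(177/331) = +1 → QR.
(198/331) = +1 → QR.
(207/331) = -1 → non-residue.
(210/331) = -1 → non-residue.
(228/331) = -1 → non-residue.
(283/331) = +1 → QR.
Total quadratic residues among the 7: 4.

4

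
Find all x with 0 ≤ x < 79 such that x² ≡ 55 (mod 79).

23, 56

Since 79 ≡ 3 (mod 4), a square root of 55 is 55^((79+1)/4) = 55^20 mod 79.
Repeated squaring: 55^2≡23, 55^4≡55, 55^8≡23, 55^16≡55 (mod 79).
55^20 = 55^(16+4) ≡ 23 (mod 79).
Check: 23² = 529 ≡ 55 (mod 79). The two roots are 23 and 56.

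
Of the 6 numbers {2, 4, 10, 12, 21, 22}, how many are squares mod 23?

(2/23) = +1 → QR.
(4/23) = +1 → QR.
(10/23) = -1 → non-residue.
(12/23) = +1 → QR.
(21/23) = -1 → non-residue.
(22/23) = -1 → non-residue.
Total quadratic residues among the 6: 3.

3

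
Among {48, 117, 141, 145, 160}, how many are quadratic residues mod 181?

3

(48/181) = +1 → QR.
(117/181) = +1 → QR.
(141/181) = -1 → non-residue.
(145/181) = +1 → QR.
(160/181) = -1 → non-residue.
Total quadratic residues among the 5: 3.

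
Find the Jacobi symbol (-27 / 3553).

1

First reduce: -27 ≡ 3526 (mod 3553).
Pull out 2: since 3553 ≡ 1 (mod 8), (2/3553) = +1.
Reciprocity: 1763 ≡ 3 and 3553 ≡ 1 (mod 4), so (1763/3553) = +(3553/1763).
Reduce top mod 1763: now compute (27/1763).
Reciprocity: 27 ≡ 3 and 1763 ≡ 3 (mod 4), so (27/1763) = −(1763/27).
Reduce top mod 27: now compute (8/27).
Pull out 2^3: since 27 ≡ 3 (mod 8), (2/27) = -1, so (2/27)^3 = -1.
Reached (1/27) = 1. Collecting the sign flips along the way, the symbol is +1.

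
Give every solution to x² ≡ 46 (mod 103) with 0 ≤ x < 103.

Since 103 ≡ 3 (mod 4), a square root of 46 is 46^((103+1)/4) = 46^26 mod 103.
Repeated squaring: 46^2≡56, 46^4≡46, 46^8≡56, 46^16≡46 (mod 103).
46^26 = 46^(16+8+2) ≡ 56 (mod 103).
Check: 56² = 3136 ≡ 46 (mod 103). The two roots are 47 and 56.

47, 56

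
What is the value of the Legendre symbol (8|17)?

Pull out 2^3: since 17 ≡ 1 (mod 8), (2/17) = +1, so (2/17)^3 = +1.
Reached (1/17) = 1. Collecting the sign flips along the way, the symbol is +1.

1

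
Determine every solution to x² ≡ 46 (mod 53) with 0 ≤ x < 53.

24, 29

53 ≡ 1 (mod 4), so we find a root by search.
Trying successive values, 24² = 576 ≡ 46 (mod 53). The other root is 53 − 24 = 29.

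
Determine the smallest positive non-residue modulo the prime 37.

2

(2/37) = −1, so 2 is the smallest positive non-residue mod 37.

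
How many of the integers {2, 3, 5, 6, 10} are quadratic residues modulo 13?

(2/13) = -1 → non-residue.
(3/13) = +1 → QR.
(5/13) = -1 → non-residue.
(6/13) = -1 → non-residue.
(10/13) = +1 → QR.
Total quadratic residues among the 5: 2.

2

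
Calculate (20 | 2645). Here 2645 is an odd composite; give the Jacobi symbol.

Pull out 2^2: since 2645 ≡ 5 (mod 8), (2/2645) = -1, so (2/2645)^2 = +1.
Reciprocity: 5 ≡ 1 and 2645 ≡ 1 (mod 4), so (5/2645) = +(2645/5).
Reduce top mod 5: now compute (0/5).
Top reduces to 0: gcd > 1, so the symbol is 0.

0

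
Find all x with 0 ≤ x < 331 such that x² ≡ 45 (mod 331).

Since 331 ≡ 3 (mod 4), a square root of 45 is 45^((331+1)/4) = 45^83 mod 331.
Repeated squaring: 45^2≡39, 45^4≡197, 45^8≡82, 45^16≡104, 45^32≡224, 45^64≡195 (mod 331).
45^83 = 45^(64+16+2+1) ≡ 294 (mod 331).
Check: 294² = 86436 ≡ 45 (mod 331). The two roots are 37 and 294.

37, 294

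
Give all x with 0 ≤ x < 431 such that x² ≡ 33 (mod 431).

59, 372

Since 431 ≡ 3 (mod 4), a square root of 33 is 33^((431+1)/4) = 33^108 mod 431.
Repeated squaring: 33^2≡227, 33^4≡240, 33^8≡277, 33^16≡11, 33^32≡121, 33^64≡418 (mod 431).
33^108 = 33^(64+32+8+4) ≡ 59 (mod 431).
Check: 59² = 3481 ≡ 33 (mod 431). The two roots are 59 and 372.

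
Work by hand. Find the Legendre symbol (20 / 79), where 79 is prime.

1

Pull out 2^2: since 79 ≡ 7 (mod 8), (2/79) = +1, so (2/79)^2 = +1.
Reciprocity: 5 ≡ 1 and 79 ≡ 3 (mod 4), so (5/79) = +(79/5).
Reduce top mod 5: now compute (4/5).
Pull out 2^2: since 5 ≡ 5 (mod 8), (2/5) = -1, so (2/5)^2 = +1.
Reached (1/5) = 1. Collecting the sign flips along the way, the symbol is +1.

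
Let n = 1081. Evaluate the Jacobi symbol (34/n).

Pull out 2: since 1081 ≡ 1 (mod 8), (2/1081) = +1.
Reciprocity: 17 ≡ 1 and 1081 ≡ 1 (mod 4), so (17/1081) = +(1081/17).
Reduce top mod 17: now compute (10/17).
Pull out 2: since 17 ≡ 1 (mod 8), (2/17) = +1.
Reciprocity: 5 ≡ 1 and 17 ≡ 1 (mod 4), so (5/17) = +(17/5).
Reduce top mod 5: now compute (2/5).
Pull out 2: since 5 ≡ 5 (mod 8), (2/5) = -1.
Reached (1/5) = 1. Collecting the sign flips along the way, the symbol is -1.

-1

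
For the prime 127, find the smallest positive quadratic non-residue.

(2/127) = +1, so 2 is a residue.
(3/127) = −1, so 3 is the smallest positive non-residue mod 127.

3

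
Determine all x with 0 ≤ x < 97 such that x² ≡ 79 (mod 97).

46, 51

97 ≡ 1 (mod 4), so we find a root by search.
Trying successive values, 46² = 2116 ≡ 79 (mod 97). The other root is 97 − 46 = 51.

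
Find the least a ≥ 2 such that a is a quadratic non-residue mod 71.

7

(2/71) = +1, so 2 is a residue.
(3/71) = +1, so 3 is a residue.
(4/71) = +1, so 4 is a residue.
(5/71) = +1, so 5 is a residue.
(6/71) = +1, so 6 is a residue.
(7/71) = −1, so 7 is the smallest positive non-residue mod 71.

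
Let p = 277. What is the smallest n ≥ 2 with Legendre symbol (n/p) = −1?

2

(2/277) = −1, so 2 is the smallest positive non-residue mod 277.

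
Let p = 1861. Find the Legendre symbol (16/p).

Pull out 2^4: since 1861 ≡ 5 (mod 8), (2/1861) = -1, so (2/1861)^4 = +1.
Reached (1/1861) = 1. Collecting the sign flips along the way, the symbol is +1.

1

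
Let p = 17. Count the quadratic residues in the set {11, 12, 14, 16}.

1

(11/17) = -1 → non-residue.
(12/17) = -1 → non-residue.
(14/17) = -1 → non-residue.
(16/17) = +1 → QR.
Total quadratic residues among the 4: 1.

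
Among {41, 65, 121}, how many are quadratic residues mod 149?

(41/149) = -1 → non-residue.
(65/149) = -1 → non-residue.
(121/149) = +1 → QR.
Total quadratic residues among the 3: 1.

1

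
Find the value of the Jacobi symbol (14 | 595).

Pull out 2: since 595 ≡ 3 (mod 8), (2/595) = -1.
Reciprocity: 7 ≡ 3 and 595 ≡ 3 (mod 4), so (7/595) = −(595/7).
Reduce top mod 7: now compute (0/7).
Top reduces to 0: gcd > 1, so the symbol is 0.

0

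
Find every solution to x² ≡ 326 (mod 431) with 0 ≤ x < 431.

Since 431 ≡ 3 (mod 4), a square root of 326 is 326^((431+1)/4) = 326^108 mod 431.
Repeated squaring: 326^2≡250, 326^4≡5, 326^8≡25, 326^16≡194, 326^32≡139, 326^64≡357 (mod 431).
326^108 = 326^(64+32+8+4) ≡ 354 (mod 431).
Check: 354² = 125316 ≡ 326 (mod 431). The two roots are 77 and 354.

77, 354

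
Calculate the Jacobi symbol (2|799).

1

Pull out 2: since 799 ≡ 7 (mod 8), (2/799) = +1.
Reached (1/799) = 1. Collecting the sign flips along the way, the symbol is +1.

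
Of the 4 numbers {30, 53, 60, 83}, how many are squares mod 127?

(30/127) = +1 → QR.
(53/127) = -1 → non-residue.
(60/127) = +1 → QR.
(83/127) = -1 → non-residue.
Total quadratic residues among the 4: 2.

2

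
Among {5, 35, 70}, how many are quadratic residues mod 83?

(5/83) = -1 → non-residue.
(35/83) = -1 → non-residue.
(70/83) = +1 → QR.
Total quadratic residues among the 3: 1.

1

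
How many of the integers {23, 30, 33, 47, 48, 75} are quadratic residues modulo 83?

(23/83) = +1 → QR.
(30/83) = +1 → QR.
(33/83) = +1 → QR.
(47/83) = -1 → non-residue.
(48/83) = +1 → QR.
(75/83) = +1 → QR.
Total quadratic residues among the 6: 5.

5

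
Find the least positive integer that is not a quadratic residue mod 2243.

(2/2243) = −1, so 2 is the smallest positive non-residue mod 2243.

2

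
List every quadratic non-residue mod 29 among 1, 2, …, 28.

Square k = 1,…,14 (k and 29−k give the same square):
1²=1, 2²=4, 3²=9, 4²=16, 5²=25, 6²≡7, 7²≡20, 8²≡6, 9²≡23, 10²≡13, 11²≡5, 12²≡28, 13²≡24, 14²≡22 (mod 29).
The residues are {1, 4, 5, 6, 7, 9, 13, 16, 20, 22, 23, 24, 25, 28}; the non-residues are the remaining 14 nonzero classes.

2 3 8 10 11 12 14 15 17 18 19 21 26 27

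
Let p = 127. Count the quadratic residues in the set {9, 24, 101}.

1

(9/127) = +1 → QR.
(24/127) = -1 → non-residue.
(101/127) = -1 → non-residue.
Total quadratic residues among the 3: 1.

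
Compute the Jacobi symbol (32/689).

1

Pull out 2^5: since 689 ≡ 1 (mod 8), (2/689) = +1, so (2/689)^5 = +1.
Reached (1/689) = 1. Collecting the sign flips along the way, the symbol is +1.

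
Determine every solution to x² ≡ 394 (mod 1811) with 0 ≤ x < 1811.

Since 1811 ≡ 3 (mod 4), a square root of 394 is 394^((1811+1)/4) = 394^453 mod 1811.
Repeated squaring: 394^2≡1301, 394^4≡1127, 394^8≡618, 394^16≡1614, 394^32≡778, 394^64≡410, 394^128≡1488, 394^256≡1102 (mod 1811).
394^453 = 394^(256+128+64+4+1) ≡ 547 (mod 1811).
Check: 547² = 299209 ≡ 394 (mod 1811). The two roots are 547 and 1264.

547, 1264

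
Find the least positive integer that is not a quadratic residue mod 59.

2

(2/59) = −1, so 2 is the smallest positive non-residue mod 59.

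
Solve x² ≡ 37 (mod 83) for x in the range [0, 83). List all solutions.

Since 83 ≡ 3 (mod 4), a square root of 37 is 37^((83+1)/4) = 37^21 mod 83.
Repeated squaring: 37^2≡41, 37^4≡21, 37^8≡26, 37^16≡12 (mod 83).
37^21 = 37^(16+4+1) ≡ 28 (mod 83).
Check: 28² = 784 ≡ 37 (mod 83). The two roots are 28 and 55.

28, 55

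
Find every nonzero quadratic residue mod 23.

1 2 3 4 6 8 9 12 13 16 18

Square k = 1,…,11 (k and 23−k give the same square):
1²=1, 2²=4, 3²=9, 4²=16, 5²≡2, 6²≡13, 7²≡3, 8²≡18, 9²≡12, 10²≡8, 11²≡6 (mod 23).
So the quadratic residues mod 23 are {1, 2, 3, 4, 6, 8, 9, 12, 13, 16, 18}.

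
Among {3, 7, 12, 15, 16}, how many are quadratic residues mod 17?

(3/17) = -1 → non-residue.
(7/17) = -1 → non-residue.
(12/17) = -1 → non-residue.
(15/17) = +1 → QR.
(16/17) = +1 → QR.
Total quadratic residues among the 5: 2.

2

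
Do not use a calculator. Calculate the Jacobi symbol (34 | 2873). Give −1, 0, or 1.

0

Pull out 2: since 2873 ≡ 1 (mod 8), (2/2873) = +1.
Reciprocity: 17 ≡ 1 and 2873 ≡ 1 (mod 4), so (17/2873) = +(2873/17).
Reduce top mod 17: now compute (0/17).
Top reduces to 0: gcd > 1, so the symbol is 0.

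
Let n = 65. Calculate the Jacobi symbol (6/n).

-1

Pull out 2: since 65 ≡ 1 (mod 8), (2/65) = +1.
Reciprocity: 3 ≡ 3 and 65 ≡ 1 (mod 4), so (3/65) = +(65/3).
Reduce top mod 3: now compute (2/3).
Pull out 2: since 3 ≡ 3 (mod 8), (2/3) = -1.
Reached (1/3) = 1. Collecting the sign flips along the way, the symbol is -1.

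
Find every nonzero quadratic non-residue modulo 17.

3 5 6 7 10 11 12 14

Square k = 1,…,8 (k and 17−k give the same square):
1²=1, 2²=4, 3²=9, 4²=16, 5²≡8, 6²≡2, 7²≡15, 8²≡13 (mod 17).
The residues are {1, 2, 4, 8, 9, 13, 15, 16}; the non-residues are the remaining 8 nonzero classes.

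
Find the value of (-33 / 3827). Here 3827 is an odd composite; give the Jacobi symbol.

-1

First reduce: -33 ≡ 3794 (mod 3827).
Pull out 2: since 3827 ≡ 3 (mod 8), (2/3827) = -1.
Reciprocity: 1897 ≡ 1 and 3827 ≡ 3 (mod 4), so (1897/3827) = +(3827/1897).
Reduce top mod 1897: now compute (33/1897).
Reciprocity: 33 ≡ 1 and 1897 ≡ 1 (mod 4), so (33/1897) = +(1897/33).
Reduce top mod 33: now compute (16/33).
Pull out 2^4: since 33 ≡ 1 (mod 8), (2/33) = +1, so (2/33)^4 = +1.
Reached (1/33) = 1. Collecting the sign flips along the way, the symbol is -1.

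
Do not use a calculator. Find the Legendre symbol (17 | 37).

Euler's criterion: (17/37) ≡ 17^18 (mod 37).
17^2 ≡ 30 (mod 37)
17^4 ≡ 12 (mod 37)
17^8 ≡ 33 (mod 37)
17^16 ≡ 16 (mod 37)
17^18 = 17^(16+2) ≡ 36 (mod 37).
Result is 36 ≡ −1, so (17/37) = −1.

-1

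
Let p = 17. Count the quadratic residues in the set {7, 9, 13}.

(7/17) = -1 → non-residue.
(9/17) = +1 → QR.
(13/17) = +1 → QR.
Total quadratic residues among the 3: 2.

2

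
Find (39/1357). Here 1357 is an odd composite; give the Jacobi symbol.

-1

Reciprocity: 39 ≡ 3 and 1357 ≡ 1 (mod 4), so (39/1357) = +(1357/39).
Reduce top mod 39: now compute (31/39).
Reciprocity: 31 ≡ 3 and 39 ≡ 3 (mod 4), so (31/39) = −(39/31).
Reduce top mod 31: now compute (8/31).
Pull out 2^3: since 31 ≡ 7 (mod 8), (2/31) = +1, so (2/31)^3 = +1.
Reached (1/31) = 1. Collecting the sign flips along the way, the symbol is -1.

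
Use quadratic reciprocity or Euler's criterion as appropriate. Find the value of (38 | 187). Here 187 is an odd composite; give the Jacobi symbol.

Pull out 2: since 187 ≡ 3 (mod 8), (2/187) = -1.
Reciprocity: 19 ≡ 3 and 187 ≡ 3 (mod 4), so (19/187) = −(187/19).
Reduce top mod 19: now compute (16/19).
Pull out 2^4: since 19 ≡ 3 (mod 8), (2/19) = -1, so (2/19)^4 = +1.
Reached (1/19) = 1. Collecting the sign flips along the way, the symbol is +1.

1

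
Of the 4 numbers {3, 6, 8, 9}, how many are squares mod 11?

(3/11) = +1 → QR.
(6/11) = -1 → non-residue.
(8/11) = -1 → non-residue.
(9/11) = +1 → QR.
Total quadratic residues among the 4: 2.

2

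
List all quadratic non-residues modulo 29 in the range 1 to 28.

Square k = 1,…,14 (k and 29−k give the same square):
1²=1, 2²=4, 3²=9, 4²=16, 5²=25, 6²≡7, 7²≡20, 8²≡6, 9²≡23, 10²≡13, 11²≡5, 12²≡28, 13²≡24, 14²≡22 (mod 29).
The residues are {1, 4, 5, 6, 7, 9, 13, 16, 20, 22, 23, 24, 25, 28}; the non-residues are the remaining 14 nonzero classes.

2, 3, 8, 10, 11, 12, 14, 15, 17, 18, 19, 21, 26, 27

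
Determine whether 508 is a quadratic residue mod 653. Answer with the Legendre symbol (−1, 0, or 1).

1

Pull out 2^2: since 653 ≡ 5 (mod 8), (2/653) = -1, so (2/653)^2 = +1.
Reciprocity: 127 ≡ 3 and 653 ≡ 1 (mod 4), so (127/653) = +(653/127).
Reduce top mod 127: now compute (18/127).
Pull out 2: since 127 ≡ 7 (mod 8), (2/127) = +1.
Reciprocity: 9 ≡ 1 and 127 ≡ 3 (mod 4), so (9/127) = +(127/9).
Reduce top mod 9: now compute (1/9).
Reached (1/9) = 1. Collecting the sign flips along the way, the symbol is +1.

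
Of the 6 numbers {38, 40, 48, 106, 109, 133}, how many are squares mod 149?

(38/149) = -1 → non-residue.
(40/149) = -1 → non-residue.
(48/149) = -1 → non-residue.
(106/149) = -1 → non-residue.
(109/149) = -1 → non-residue.
(133/149) = +1 → QR.
Total quadratic residues among the 6: 1.

1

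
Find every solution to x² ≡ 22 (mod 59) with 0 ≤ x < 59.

9, 50

Since 59 ≡ 3 (mod 4), a square root of 22 is 22^((59+1)/4) = 22^15 mod 59.
Repeated squaring: 22^2≡12, 22^4≡26, 22^8≡27 (mod 59).
22^15 = 22^(8+4+2+1) ≡ 9 (mod 59).
Check: 9² = 81 ≡ 22 (mod 59). The two roots are 9 and 50.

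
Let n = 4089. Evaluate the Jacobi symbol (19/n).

1

Reciprocity: 19 ≡ 3 and 4089 ≡ 1 (mod 4), so (19/4089) = +(4089/19).
Reduce top mod 19: now compute (4/19).
Pull out 2^2: since 19 ≡ 3 (mod 8), (2/19) = -1, so (2/19)^2 = +1.
Reached (1/19) = 1. Collecting the sign flips along the way, the symbol is +1.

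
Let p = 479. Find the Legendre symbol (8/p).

1

Pull out 2^3: since 479 ≡ 7 (mod 8), (2/479) = +1, so (2/479)^3 = +1.
Reached (1/479) = 1. Collecting the sign flips along the way, the symbol is +1.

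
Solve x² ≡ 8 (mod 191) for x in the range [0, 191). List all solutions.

77, 114

Since 191 ≡ 3 (mod 4), a square root of 8 is 8^((191+1)/4) = 8^48 mod 191.
Repeated squaring: 8^2≡64, 8^4≡85, 8^8≡158, 8^16≡134, 8^32≡2 (mod 191).
8^48 = 8^(32+16) ≡ 77 (mod 191).
Check: 77² = 5929 ≡ 8 (mod 191). The two roots are 77 and 114.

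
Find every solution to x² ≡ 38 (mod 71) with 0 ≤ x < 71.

31, 40

Since 71 ≡ 3 (mod 4), a square root of 38 is 38^((71+1)/4) = 38^18 mod 71.
Repeated squaring: 38^2≡24, 38^4≡8, 38^8≡64, 38^16≡49 (mod 71).
38^18 = 38^(16+2) ≡ 40 (mod 71).
Check: 40² = 1600 ≡ 38 (mod 71). The two roots are 31 and 40.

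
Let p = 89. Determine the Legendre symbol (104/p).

-1

Euler's criterion: (104/89) ≡ 15^44 (mod 89).
15^2 ≡ 47 (mod 89)
15^4 ≡ 73 (mod 89)
15^8 ≡ 78 (mod 89)
15^16 ≡ 32 (mod 89)
15^32 ≡ 45 (mod 89)
15^44 = 15^(32+8+4) ≡ 88 (mod 89).
Result is 88 ≡ −1, so (104/89) = −1.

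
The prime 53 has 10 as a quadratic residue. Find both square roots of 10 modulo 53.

53 ≡ 1 (mod 4), so we find a root by search.
Trying successive values, 13² = 169 ≡ 10 (mod 53). The other root is 53 − 13 = 40.

13, 40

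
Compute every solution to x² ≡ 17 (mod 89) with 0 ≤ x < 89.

27, 62

89 ≡ 1 (mod 4), so we find a root by search.
Trying successive values, 27² = 729 ≡ 17 (mod 89). The other root is 89 − 27 = 62.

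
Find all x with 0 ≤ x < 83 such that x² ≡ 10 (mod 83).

Since 83 ≡ 3 (mod 4), a square root of 10 is 10^((83+1)/4) = 10^21 mod 83.
Repeated squaring: 10^2≡17, 10^4≡40, 10^8≡23, 10^16≡31 (mod 83).
10^21 = 10^(16+4+1) ≡ 33 (mod 83).
Check: 33² = 1089 ≡ 10 (mod 83). The two roots are 33 and 50.

33, 50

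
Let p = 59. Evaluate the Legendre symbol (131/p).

-1

Euler's criterion: (131/59) ≡ 13^29 (mod 59).
13^2 ≡ 51 (mod 59)
13^4 ≡ 5 (mod 59)
13^8 ≡ 25 (mod 59)
13^16 ≡ 35 (mod 59)
13^29 = 13^(16+8+4+1) ≡ 58 (mod 59).
Result is 58 ≡ −1, so (131/59) = −1.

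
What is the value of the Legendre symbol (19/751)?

Reciprocity: 19 ≡ 3 and 751 ≡ 3 (mod 4), so (19/751) = −(751/19).
Reduce top mod 19: now compute (10/19).
Pull out 2: since 19 ≡ 3 (mod 8), (2/19) = -1.
Reciprocity: 5 ≡ 1 and 19 ≡ 3 (mod 4), so (5/19) = +(19/5).
Reduce top mod 5: now compute (4/5).
Pull out 2^2: since 5 ≡ 5 (mod 8), (2/5) = -1, so (2/5)^2 = +1.
Reached (1/5) = 1. Collecting the sign flips along the way, the symbol is +1.

1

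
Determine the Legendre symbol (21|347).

Euler's criterion: (21/347) ≡ 21^173 (mod 347).
21^2 ≡ 94 (mod 347)
21^4 ≡ 161 (mod 347)
21^8 ≡ 243 (mod 347)
21^16 ≡ 59 (mod 347)
21^32 ≡ 11 (mod 347)
21^64 ≡ 121 (mod 347)
21^128 ≡ 67 (mod 347)
21^173 = 21^(128+32+8+4+1) ≡ 346 (mod 347).
Result is 346 ≡ −1, so (21/347) = −1.

-1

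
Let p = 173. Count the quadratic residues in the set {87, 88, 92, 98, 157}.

(87/173) = -1 → non-residue.
(88/173) = +1 → QR.
(92/173) = +1 → QR.
(98/173) = -1 → non-residue.
(157/173) = +1 → QR.
Total quadratic residues among the 5: 3.

3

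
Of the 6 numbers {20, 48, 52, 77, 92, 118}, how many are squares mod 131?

(20/131) = +1 → QR.
(48/131) = +1 → QR.
(52/131) = +1 → QR.
(77/131) = +1 → QR.
(92/131) = -1 → non-residue.
(118/131) = -1 → non-residue.
Total quadratic residues among the 6: 4.

4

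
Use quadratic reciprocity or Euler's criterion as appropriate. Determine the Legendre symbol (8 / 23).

Euler's criterion: (8/23) ≡ 8^11 (mod 23).
8^2 ≡ 18 (mod 23)
8^4 ≡ 2 (mod 23)
8^8 ≡ 4 (mod 23)
8^11 = 8^(8+2+1) ≡ 1 (mod 23).
Result is 1, so (8/23) = 1.

1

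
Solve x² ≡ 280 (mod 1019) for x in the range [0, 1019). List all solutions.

66, 953

Since 1019 ≡ 3 (mod 4), a square root of 280 is 280^((1019+1)/4) = 280^255 mod 1019.
Repeated squaring: 280^2≡956, 280^4≡912, 280^8≡240, 280^16≡536, 280^32≡957, 280^64≡787, 280^128≡836 (mod 1019).
280^255 = 280^(128+64+32+16+8+4+2+1) ≡ 953 (mod 1019).
Check: 953² = 908209 ≡ 280 (mod 1019). The two roots are 66 and 953.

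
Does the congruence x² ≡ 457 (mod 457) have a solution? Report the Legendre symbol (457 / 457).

0

First reduce: 457 ≡ 0 (mod 457).
Top reduces to 0: gcd > 1, so the symbol is 0.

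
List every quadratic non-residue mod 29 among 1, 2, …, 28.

2 3 8 10 11 12 14 15 17 18 19 21 26 27

Square k = 1,…,14 (k and 29−k give the same square):
1²=1, 2²=4, 3²=9, 4²=16, 5²=25, 6²≡7, 7²≡20, 8²≡6, 9²≡23, 10²≡13, 11²≡5, 12²≡28, 13²≡24, 14²≡22 (mod 29).
The residues are {1, 4, 5, 6, 7, 9, 13, 16, 20, 22, 23, 24, 25, 28}; the non-residues are the remaining 14 nonzero classes.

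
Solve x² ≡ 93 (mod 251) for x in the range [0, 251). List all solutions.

120, 131

Since 251 ≡ 3 (mod 4), a square root of 93 is 93^((251+1)/4) = 93^63 mod 251.
Repeated squaring: 93^2≡115, 93^4≡173, 93^8≡60, 93^16≡86, 93^32≡117 (mod 251).
93^63 = 93^(32+16+8+4+2+1) ≡ 131 (mod 251).
Check: 131² = 17161 ≡ 93 (mod 251). The two roots are 120 and 131.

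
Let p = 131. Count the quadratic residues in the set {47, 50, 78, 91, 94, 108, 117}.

4

(47/131) = -1 → non-residue.
(50/131) = -1 → non-residue.
(78/131) = -1 → non-residue.
(91/131) = +1 → QR.
(94/131) = +1 → QR.
(108/131) = +1 → QR.
(117/131) = +1 → QR.
Total quadratic residues among the 7: 4.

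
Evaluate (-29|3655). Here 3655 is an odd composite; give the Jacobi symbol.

-1

First reduce: -29 ≡ 3626 (mod 3655).
Pull out 2: since 3655 ≡ 7 (mod 8), (2/3655) = +1.
Reciprocity: 1813 ≡ 1 and 3655 ≡ 3 (mod 4), so (1813/3655) = +(3655/1813).
Reduce top mod 1813: now compute (29/1813).
Reciprocity: 29 ≡ 1 and 1813 ≡ 1 (mod 4), so (29/1813) = +(1813/29).
Reduce top mod 29: now compute (15/29).
Reciprocity: 15 ≡ 3 and 29 ≡ 1 (mod 4), so (15/29) = +(29/15).
Reduce top mod 15: now compute (14/15).
Pull out 2: since 15 ≡ 7 (mod 8), (2/15) = +1.
Reciprocity: 7 ≡ 3 and 15 ≡ 3 (mod 4), so (7/15) = −(15/7).
Reduce top mod 7: now compute (1/7).
Reached (1/7) = 1. Collecting the sign flips along the way, the symbol is -1.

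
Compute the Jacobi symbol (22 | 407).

0

Pull out 2: since 407 ≡ 7 (mod 8), (2/407) = +1.
Reciprocity: 11 ≡ 3 and 407 ≡ 3 (mod 4), so (11/407) = −(407/11).
Reduce top mod 11: now compute (0/11).
Top reduces to 0: gcd > 1, so the symbol is 0.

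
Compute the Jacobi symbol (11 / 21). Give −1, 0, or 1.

Reciprocity: 11 ≡ 3 and 21 ≡ 1 (mod 4), so (11/21) = +(21/11).
Reduce top mod 11: now compute (10/11).
Pull out 2: since 11 ≡ 3 (mod 8), (2/11) = -1.
Reciprocity: 5 ≡ 1 and 11 ≡ 3 (mod 4), so (5/11) = +(11/5).
Reduce top mod 5: now compute (1/5).
Reached (1/5) = 1. Collecting the sign flips along the way, the symbol is -1.

-1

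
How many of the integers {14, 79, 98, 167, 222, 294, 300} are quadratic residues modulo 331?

(14/331) = +1 → QR.
(79/331) = +1 → QR.
(98/331) = -1 → non-residue.
(167/331) = +1 → QR.
(222/331) = -1 → non-residue.
(294/331) = +1 → QR.
(300/331) = -1 → non-residue.
Total quadratic residues among the 7: 4.

4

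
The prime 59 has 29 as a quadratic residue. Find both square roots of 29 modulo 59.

Since 59 ≡ 3 (mod 4), a square root of 29 is 29^((59+1)/4) = 29^15 mod 59.
Repeated squaring: 29^2≡15, 29^4≡48, 29^8≡3 (mod 59).
29^15 = 29^(8+4+2+1) ≡ 41 (mod 59).
Check: 41² = 1681 ≡ 29 (mod 59). The two roots are 18 and 41.

18, 41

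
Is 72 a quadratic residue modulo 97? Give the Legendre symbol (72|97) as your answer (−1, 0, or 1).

1

Pull out 2^3: since 97 ≡ 1 (mod 8), (2/97) = +1, so (2/97)^3 = +1.
Reciprocity: 9 ≡ 1 and 97 ≡ 1 (mod 4), so (9/97) = +(97/9).
Reduce top mod 9: now compute (7/9).
Reciprocity: 7 ≡ 3 and 9 ≡ 1 (mod 4), so (7/9) = +(9/7).
Reduce top mod 7: now compute (2/7).
Pull out 2: since 7 ≡ 7 (mod 8), (2/7) = +1.
Reached (1/7) = 1. Collecting the sign flips along the way, the symbol is +1.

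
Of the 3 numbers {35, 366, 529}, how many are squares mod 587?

2

(35/587) = -1 → non-residue.
(366/587) = +1 → QR.
(529/587) = +1 → QR.
Total quadratic residues among the 3: 2.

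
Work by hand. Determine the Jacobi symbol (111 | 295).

-1

Reciprocity: 111 ≡ 3 and 295 ≡ 3 (mod 4), so (111/295) = −(295/111).
Reduce top mod 111: now compute (73/111).
Reciprocity: 73 ≡ 1 and 111 ≡ 3 (mod 4), so (73/111) = +(111/73).
Reduce top mod 73: now compute (38/73).
Pull out 2: since 73 ≡ 1 (mod 8), (2/73) = +1.
Reciprocity: 19 ≡ 3 and 73 ≡ 1 (mod 4), so (19/73) = +(73/19).
Reduce top mod 19: now compute (16/19).
Pull out 2^4: since 19 ≡ 3 (mod 8), (2/19) = -1, so (2/19)^4 = +1.
Reached (1/19) = 1. Collecting the sign flips along the way, the symbol is -1.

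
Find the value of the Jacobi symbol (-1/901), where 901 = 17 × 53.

First reduce: -1 ≡ 900 (mod 901).
Pull out 2^2: since 901 ≡ 5 (mod 8), (2/901) = -1, so (2/901)^2 = +1.
Reciprocity: 225 ≡ 1 and 901 ≡ 1 (mod 4), so (225/901) = +(901/225).
Reduce top mod 225: now compute (1/225).
Reached (1/225) = 1. Collecting the sign flips along the way, the symbol is +1.

1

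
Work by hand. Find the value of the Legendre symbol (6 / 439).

Euler's criterion: (6/439) ≡ 6^219 (mod 439).
6^2 ≡ 36 (mod 439)
6^4 ≡ 418 (mod 439)
6^8 ≡ 2 (mod 439)
6^16 ≡ 4 (mod 439)
6^32 ≡ 16 (mod 439)
6^64 ≡ 256 (mod 439)
6^128 ≡ 125 (mod 439)
6^219 = 6^(128+64+16+8+2+1) ≡ 438 (mod 439).
Result is 438 ≡ −1, so (6/439) = −1.

-1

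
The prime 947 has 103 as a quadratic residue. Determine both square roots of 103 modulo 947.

220, 727

Since 947 ≡ 3 (mod 4), a square root of 103 is 103^((947+1)/4) = 103^237 mod 947.
Repeated squaring: 103^2≡192, 103^4≡878, 103^8≡26, 103^16≡676, 103^32≡522, 103^64≡695, 103^128≡55 (mod 947).
103^237 = 103^(128+64+32+8+4+1) ≡ 220 (mod 947).
Check: 220² = 48400 ≡ 103 (mod 947). The two roots are 220 and 727.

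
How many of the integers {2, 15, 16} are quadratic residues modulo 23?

(2/23) = +1 → QR.
(15/23) = -1 → non-residue.
(16/23) = +1 → QR.
Total quadratic residues among the 3: 2.

2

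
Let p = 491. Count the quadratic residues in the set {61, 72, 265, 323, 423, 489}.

2

(61/491) = +1 → QR.
(72/491) = -1 → non-residue.
(265/491) = -1 → non-residue.
(323/491) = -1 → non-residue.
(423/491) = -1 → non-residue.
(489/491) = +1 → QR.
Total quadratic residues among the 6: 2.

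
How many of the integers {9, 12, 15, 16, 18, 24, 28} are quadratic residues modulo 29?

(9/29) = +1 → QR.
(12/29) = -1 → non-residue.
(15/29) = -1 → non-residue.
(16/29) = +1 → QR.
(18/29) = -1 → non-residue.
(24/29) = +1 → QR.
(28/29) = +1 → QR.
Total quadratic residues among the 7: 4.

4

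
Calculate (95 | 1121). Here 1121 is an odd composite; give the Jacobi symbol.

0

Reciprocity: 95 ≡ 3 and 1121 ≡ 1 (mod 4), so (95/1121) = +(1121/95).
Reduce top mod 95: now compute (76/95).
Pull out 2^2: since 95 ≡ 7 (mod 8), (2/95) = +1, so (2/95)^2 = +1.
Reciprocity: 19 ≡ 3 and 95 ≡ 3 (mod 4), so (19/95) = −(95/19).
Reduce top mod 19: now compute (0/19).
Top reduces to 0: gcd > 1, so the symbol is 0.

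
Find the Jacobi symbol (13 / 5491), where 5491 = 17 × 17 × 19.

Reciprocity: 13 ≡ 1 and 5491 ≡ 3 (mod 4), so (13/5491) = +(5491/13).
Reduce top mod 13: now compute (5/13).
Reciprocity: 5 ≡ 1 and 13 ≡ 1 (mod 4), so (5/13) = +(13/5).
Reduce top mod 5: now compute (3/5).
Reciprocity: 3 ≡ 3 and 5 ≡ 1 (mod 4), so (3/5) = +(5/3).
Reduce top mod 3: now compute (2/3).
Pull out 2: since 3 ≡ 3 (mod 8), (2/3) = -1.
Reached (1/3) = 1. Collecting the sign flips along the way, the symbol is -1.

-1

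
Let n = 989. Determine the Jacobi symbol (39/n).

Reciprocity: 39 ≡ 3 and 989 ≡ 1 (mod 4), so (39/989) = +(989/39).
Reduce top mod 39: now compute (14/39).
Pull out 2: since 39 ≡ 7 (mod 8), (2/39) = +1.
Reciprocity: 7 ≡ 3 and 39 ≡ 3 (mod 4), so (7/39) = −(39/7).
Reduce top mod 7: now compute (4/7).
Pull out 2^2: since 7 ≡ 7 (mod 8), (2/7) = +1, so (2/7)^2 = +1.
Reached (1/7) = 1. Collecting the sign flips along the way, the symbol is -1.

-1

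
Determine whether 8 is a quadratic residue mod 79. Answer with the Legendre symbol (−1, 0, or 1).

Euler's criterion: (8/79) ≡ 8^39 (mod 79).
8^2 ≡ 64 (mod 79)
8^4 ≡ 67 (mod 79)
8^8 ≡ 65 (mod 79)
8^16 ≡ 38 (mod 79)
8^32 ≡ 22 (mod 79)
8^39 = 8^(32+4+2+1) ≡ 1 (mod 79).
Result is 1, so (8/79) = 1.

1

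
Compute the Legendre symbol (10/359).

Euler's criterion: (10/359) ≡ 10^179 (mod 359).
10^2 ≡ 100 (mod 359)
10^4 ≡ 307 (mod 359)
10^8 ≡ 191 (mod 359)
10^16 ≡ 222 (mod 359)
10^32 ≡ 101 (mod 359)
10^64 ≡ 149 (mod 359)
10^128 ≡ 302 (mod 359)
10^179 = 10^(128+32+16+2+1) ≡ 1 (mod 359).
Result is 1, so (10/359) = 1.

1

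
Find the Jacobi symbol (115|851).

0

Reciprocity: 115 ≡ 3 and 851 ≡ 3 (mod 4), so (115/851) = −(851/115).
Reduce top mod 115: now compute (46/115).
Pull out 2: since 115 ≡ 3 (mod 8), (2/115) = -1.
Reciprocity: 23 ≡ 3 and 115 ≡ 3 (mod 4), so (23/115) = −(115/23).
Reduce top mod 23: now compute (0/23).
Top reduces to 0: gcd > 1, so the symbol is 0.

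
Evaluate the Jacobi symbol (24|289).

Pull out 2^3: since 289 ≡ 1 (mod 8), (2/289) = +1, so (2/289)^3 = +1.
Reciprocity: 3 ≡ 3 and 289 ≡ 1 (mod 4), so (3/289) = +(289/3).
Reduce top mod 3: now compute (1/3).
Reached (1/3) = 1. Collecting the sign flips along the way, the symbol is +1.

1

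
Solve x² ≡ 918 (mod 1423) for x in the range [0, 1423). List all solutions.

Since 1423 ≡ 3 (mod 4), a square root of 918 is 918^((1423+1)/4) = 918^356 mod 1423.
Repeated squaring: 918^2≡308, 918^4≡946, 918^8≡1272, 918^16≡33, 918^32≡1089, 918^64≡562, 918^128≡1361, 918^256≡998 (mod 1423).
918^356 = 918^(256+64+32+4) ≡ 395 (mod 1423).
Check: 395² = 156025 ≡ 918 (mod 1423). The two roots are 395 and 1028.

395, 1028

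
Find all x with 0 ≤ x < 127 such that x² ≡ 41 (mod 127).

26, 101

Since 127 ≡ 3 (mod 4), a square root of 41 is 41^((127+1)/4) = 41^32 mod 127.
Repeated squaring: 41^2≡30, 41^4≡11, 41^8≡121, 41^16≡36, 41^32≡26 (mod 127).
41^32 = 41^(32) ≡ 26 (mod 127).
Check: 26² = 676 ≡ 41 (mod 127). The two roots are 26 and 101.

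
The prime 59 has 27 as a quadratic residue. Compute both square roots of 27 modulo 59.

Since 59 ≡ 3 (mod 4), a square root of 27 is 27^((59+1)/4) = 27^15 mod 59.
Repeated squaring: 27^2≡21, 27^4≡28, 27^8≡17 (mod 59).
27^15 = 27^(8+4+2+1) ≡ 26 (mod 59).
Check: 26² = 676 ≡ 27 (mod 59). The two roots are 26 and 33.

26, 33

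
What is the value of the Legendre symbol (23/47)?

Reciprocity: 23 ≡ 3 and 47 ≡ 3 (mod 4), so (23/47) = −(47/23).
Reduce top mod 23: now compute (1/23).
Reached (1/23) = 1. Collecting the sign flips along the way, the symbol is -1.

-1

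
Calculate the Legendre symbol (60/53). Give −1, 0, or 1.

1

First reduce: 60 ≡ 7 (mod 53).
Reciprocity: 7 ≡ 3 and 53 ≡ 1 (mod 4), so (7/53) = +(53/7).
Reduce top mod 7: now compute (4/7).
Pull out 2^2: since 7 ≡ 7 (mod 8), (2/7) = +1, so (2/7)^2 = +1.
Reached (1/7) = 1. Collecting the sign flips along the way, the symbol is +1.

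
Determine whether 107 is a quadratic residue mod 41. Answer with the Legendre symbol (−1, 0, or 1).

First reduce: 107 ≡ 25 (mod 41).
Reciprocity: 25 ≡ 1 and 41 ≡ 1 (mod 4), so (25/41) = +(41/25).
Reduce top mod 25: now compute (16/25).
Pull out 2^4: since 25 ≡ 1 (mod 8), (2/25) = +1, so (2/25)^4 = +1.
Reached (1/25) = 1. Collecting the sign flips along the way, the symbol is +1.

1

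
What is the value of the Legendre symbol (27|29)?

Euler's criterion: (27/29) ≡ 27^14 (mod 29).
27^2 ≡ 4 (mod 29)
27^4 ≡ 16 (mod 29)
27^8 ≡ 24 (mod 29)
27^14 = 27^(8+4+2) ≡ 28 (mod 29).
Result is 28 ≡ −1, so (27/29) = −1.

-1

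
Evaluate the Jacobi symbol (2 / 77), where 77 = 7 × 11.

-1

Pull out 2: since 77 ≡ 5 (mod 8), (2/77) = -1.
Reached (1/77) = 1. Collecting the sign flips along the way, the symbol is -1.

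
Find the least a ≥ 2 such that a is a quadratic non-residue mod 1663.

3

(2/1663) = +1, so 2 is a residue.
(3/1663) = −1, so 3 is the smallest positive non-residue mod 1663.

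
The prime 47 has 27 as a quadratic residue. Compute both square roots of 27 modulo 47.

Since 47 ≡ 3 (mod 4), a square root of 27 is 27^((47+1)/4) = 27^12 mod 47.
Repeated squaring: 27^2≡24, 27^4≡12, 27^8≡3 (mod 47).
27^12 = 27^(8+4) ≡ 36 (mod 47).
Check: 36² = 1296 ≡ 27 (mod 47). The two roots are 11 and 36.

11, 36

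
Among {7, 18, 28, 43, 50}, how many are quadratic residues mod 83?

2

(7/83) = +1 → QR.
(18/83) = -1 → non-residue.
(28/83) = +1 → QR.
(43/83) = -1 → non-residue.
(50/83) = -1 → non-residue.
Total quadratic residues among the 5: 2.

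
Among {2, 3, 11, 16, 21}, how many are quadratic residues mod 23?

3

(2/23) = +1 → QR.
(3/23) = +1 → QR.
(11/23) = -1 → non-residue.
(16/23) = +1 → QR.
(21/23) = -1 → non-residue.
Total quadratic residues among the 5: 3.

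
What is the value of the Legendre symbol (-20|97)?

Euler's criterion: (-20/97) ≡ 77^48 (mod 97).
77^2 ≡ 12 (mod 97)
77^4 ≡ 47 (mod 97)
77^8 ≡ 75 (mod 97)
77^16 ≡ 96 (mod 97)
77^32 ≡ 1 (mod 97)
77^48 = 77^(32+16) ≡ 96 (mod 97).
Result is 96 ≡ −1, so (-20/97) = −1.

-1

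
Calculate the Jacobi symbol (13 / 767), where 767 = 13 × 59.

0

Reciprocity: 13 ≡ 1 and 767 ≡ 3 (mod 4), so (13/767) = +(767/13).
Reduce top mod 13: now compute (0/13).
Top reduces to 0: gcd > 1, so the symbol is 0.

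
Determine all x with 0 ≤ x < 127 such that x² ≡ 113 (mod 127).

Since 127 ≡ 3 (mod 4), a square root of 113 is 113^((127+1)/4) = 113^32 mod 127.
Repeated squaring: 113^2≡69, 113^4≡62, 113^8≡34, 113^16≡13, 113^32≡42 (mod 127).
113^32 = 113^(32) ≡ 42 (mod 127).
Check: 42² = 1764 ≡ 113 (mod 127). The two roots are 42 and 85.

42, 85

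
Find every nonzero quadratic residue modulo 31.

Square k = 1,…,15 (k and 31−k give the same square):
1²=1, 2²=4, 3²=9, 4²=16, 5²=25, 6²≡5, 7²≡18, 8²≡2, 9²≡19, 10²≡7, 11²≡28, 12²≡20, 13²≡14, 14²≡10, 15²≡8 (mod 31).
So the quadratic residues mod 31 are {1, 2, 4, 5, 7, 8, 9, 10, 14, 16, 18, 19, 20, 25, 28}.

1, 2, 4, 5, 7, 8, 9, 10, 14, 16, 18, 19, 20, 25, 28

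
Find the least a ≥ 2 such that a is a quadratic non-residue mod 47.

5

(2/47) = +1, so 2 is a residue.
(3/47) = +1, so 3 is a residue.
(4/47) = +1, so 4 is a residue.
(5/47) = −1, so 5 is the smallest positive non-residue mod 47.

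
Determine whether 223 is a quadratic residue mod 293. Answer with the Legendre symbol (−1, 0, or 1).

Euler's criterion: (223/293) ≡ 223^146 (mod 293).
223^2 ≡ 212 (mod 293)
223^4 ≡ 115 (mod 293)
223^8 ≡ 40 (mod 293)
223^16 ≡ 135 (mod 293)
223^32 ≡ 59 (mod 293)
223^64 ≡ 258 (mod 293)
223^128 ≡ 53 (mod 293)
223^146 = 223^(128+16+2) ≡ 292 (mod 293).
Result is 292 ≡ −1, so (223/293) = −1.

-1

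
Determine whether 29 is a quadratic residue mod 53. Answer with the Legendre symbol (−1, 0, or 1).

Euler's criterion: (29/53) ≡ 29^26 (mod 53).
29^2 ≡ 46 (mod 53)
29^4 ≡ 49 (mod 53)
29^8 ≡ 16 (mod 53)
29^16 ≡ 44 (mod 53)
29^26 = 29^(16+8+2) ≡ 1 (mod 53).
Result is 1, so (29/53) = 1.

1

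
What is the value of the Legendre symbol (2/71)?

1

Euler's criterion: (2/71) ≡ 2^35 (mod 71).
2^2 ≡ 4 (mod 71)
2^4 ≡ 16 (mod 71)
2^8 ≡ 43 (mod 71)
2^16 ≡ 3 (mod 71)
2^32 ≡ 9 (mod 71)
2^35 = 2^(32+2+1) ≡ 1 (mod 71).
Result is 1, so (2/71) = 1.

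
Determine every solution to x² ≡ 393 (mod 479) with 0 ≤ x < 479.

Since 479 ≡ 3 (mod 4), a square root of 393 is 393^((479+1)/4) = 393^120 mod 479.
Repeated squaring: 393^2≡211, 393^4≡453, 393^8≡197, 393^16≡10, 393^32≡100, 393^64≡420 (mod 479).
393^120 = 393^(64+32+16+8) ≡ 414 (mod 479).
Check: 414² = 171396 ≡ 393 (mod 479). The two roots are 65 and 414.

65, 414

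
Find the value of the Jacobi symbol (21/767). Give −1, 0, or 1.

-1

Reciprocity: 21 ≡ 1 and 767 ≡ 3 (mod 4), so (21/767) = +(767/21).
Reduce top mod 21: now compute (11/21).
Reciprocity: 11 ≡ 3 and 21 ≡ 1 (mod 4), so (11/21) = +(21/11).
Reduce top mod 11: now compute (10/11).
Pull out 2: since 11 ≡ 3 (mod 8), (2/11) = -1.
Reciprocity: 5 ≡ 1 and 11 ≡ 3 (mod 4), so (5/11) = +(11/5).
Reduce top mod 5: now compute (1/5).
Reached (1/5) = 1. Collecting the sign flips along the way, the symbol is -1.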